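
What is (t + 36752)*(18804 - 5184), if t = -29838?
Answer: 94168680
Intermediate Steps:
(t + 36752)*(18804 - 5184) = (-29838 + 36752)*(18804 - 5184) = 6914*13620 = 94168680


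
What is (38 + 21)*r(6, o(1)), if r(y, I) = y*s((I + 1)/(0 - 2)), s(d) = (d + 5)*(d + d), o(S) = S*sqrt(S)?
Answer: -2832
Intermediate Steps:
o(S) = S**(3/2)
s(d) = 2*d*(5 + d) (s(d) = (5 + d)*(2*d) = 2*d*(5 + d))
r(y, I) = 2*y*(-1/2 - I/2)*(9/2 - I/2) (r(y, I) = y*(2*((I + 1)/(0 - 2))*(5 + (I + 1)/(0 - 2))) = y*(2*((1 + I)/(-2))*(5 + (1 + I)/(-2))) = y*(2*((1 + I)*(-1/2))*(5 + (1 + I)*(-1/2))) = y*(2*(-1/2 - I/2)*(5 + (-1/2 - I/2))) = y*(2*(-1/2 - I/2)*(9/2 - I/2)) = 2*y*(-1/2 - I/2)*(9/2 - I/2))
(38 + 21)*r(6, o(1)) = (38 + 21)*((1/2)*6*(1 + 1**(3/2))*(-9 + 1**(3/2))) = 59*((1/2)*6*(1 + 1)*(-9 + 1)) = 59*((1/2)*6*2*(-8)) = 59*(-48) = -2832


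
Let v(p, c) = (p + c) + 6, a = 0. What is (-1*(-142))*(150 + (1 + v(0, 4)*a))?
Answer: 21442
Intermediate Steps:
v(p, c) = 6 + c + p (v(p, c) = (c + p) + 6 = 6 + c + p)
(-1*(-142))*(150 + (1 + v(0, 4)*a)) = (-1*(-142))*(150 + (1 + (6 + 4 + 0)*0)) = 142*(150 + (1 + 10*0)) = 142*(150 + (1 + 0)) = 142*(150 + 1) = 142*151 = 21442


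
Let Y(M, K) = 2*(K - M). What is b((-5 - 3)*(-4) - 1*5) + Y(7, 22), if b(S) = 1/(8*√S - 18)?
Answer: 2341/78 + 2*√3/117 ≈ 30.042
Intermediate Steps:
Y(M, K) = -2*M + 2*K
b(S) = 1/(-18 + 8*√S)
b((-5 - 3)*(-4) - 1*5) + Y(7, 22) = 1/(2*(-9 + 4*√((-5 - 3)*(-4) - 1*5))) + (-2*7 + 2*22) = 1/(2*(-9 + 4*√(-8*(-4) - 5))) + (-14 + 44) = 1/(2*(-9 + 4*√(32 - 5))) + 30 = 1/(2*(-9 + 4*√27)) + 30 = 1/(2*(-9 + 4*(3*√3))) + 30 = 1/(2*(-9 + 12*√3)) + 30 = 30 + 1/(2*(-9 + 12*√3))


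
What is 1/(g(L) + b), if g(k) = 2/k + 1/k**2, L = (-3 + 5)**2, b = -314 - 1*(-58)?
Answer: -16/4087 ≈ -0.0039148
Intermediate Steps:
b = -256 (b = -314 + 58 = -256)
L = 4 (L = 2**2 = 4)
g(k) = k**(-2) + 2/k (g(k) = 2/k + 1/k**2 = 2/k + k**(-2) = k**(-2) + 2/k)
1/(g(L) + b) = 1/((1 + 2*4)/4**2 - 256) = 1/((1 + 8)/16 - 256) = 1/((1/16)*9 - 256) = 1/(9/16 - 256) = 1/(-4087/16) = -16/4087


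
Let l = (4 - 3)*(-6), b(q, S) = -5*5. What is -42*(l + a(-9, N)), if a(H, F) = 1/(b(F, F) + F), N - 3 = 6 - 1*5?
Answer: 254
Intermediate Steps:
b(q, S) = -25
N = 4 (N = 3 + (6 - 1*5) = 3 + (6 - 5) = 3 + 1 = 4)
a(H, F) = 1/(-25 + F)
l = -6 (l = 1*(-6) = -6)
-42*(l + a(-9, N)) = -42*(-6 + 1/(-25 + 4)) = -42*(-6 + 1/(-21)) = -42*(-6 - 1/21) = -42*(-127/21) = 254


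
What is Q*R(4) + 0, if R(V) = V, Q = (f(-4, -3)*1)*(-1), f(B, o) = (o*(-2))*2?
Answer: -48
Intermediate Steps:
f(B, o) = -4*o (f(B, o) = -2*o*2 = -4*o)
Q = -12 (Q = (-4*(-3)*1)*(-1) = (12*1)*(-1) = 12*(-1) = -12)
Q*R(4) + 0 = -12*4 + 0 = -48 + 0 = -48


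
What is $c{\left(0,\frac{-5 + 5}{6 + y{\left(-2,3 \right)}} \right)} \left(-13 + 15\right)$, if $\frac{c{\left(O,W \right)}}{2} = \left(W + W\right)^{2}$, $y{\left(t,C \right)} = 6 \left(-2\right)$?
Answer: $0$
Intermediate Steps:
$y{\left(t,C \right)} = -12$
$c{\left(O,W \right)} = 8 W^{2}$ ($c{\left(O,W \right)} = 2 \left(W + W\right)^{2} = 2 \left(2 W\right)^{2} = 2 \cdot 4 W^{2} = 8 W^{2}$)
$c{\left(0,\frac{-5 + 5}{6 + y{\left(-2,3 \right)}} \right)} \left(-13 + 15\right) = 8 \left(\frac{-5 + 5}{6 - 12}\right)^{2} \left(-13 + 15\right) = 8 \left(\frac{0}{-6}\right)^{2} \cdot 2 = 8 \left(0 \left(- \frac{1}{6}\right)\right)^{2} \cdot 2 = 8 \cdot 0^{2} \cdot 2 = 8 \cdot 0 \cdot 2 = 0 \cdot 2 = 0$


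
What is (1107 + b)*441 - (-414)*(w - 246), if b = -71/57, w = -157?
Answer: 6095118/19 ≈ 3.2080e+5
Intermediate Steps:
b = -71/57 (b = -71*1/57 = -71/57 ≈ -1.2456)
(1107 + b)*441 - (-414)*(w - 246) = (1107 - 71/57)*441 - (-414)*(-157 - 246) = (63028/57)*441 - (-414)*(-403) = 9265116/19 - 1*166842 = 9265116/19 - 166842 = 6095118/19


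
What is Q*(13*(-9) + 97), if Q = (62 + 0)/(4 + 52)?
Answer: -155/7 ≈ -22.143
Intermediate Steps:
Q = 31/28 (Q = 62/56 = 62*(1/56) = 31/28 ≈ 1.1071)
Q*(13*(-9) + 97) = 31*(13*(-9) + 97)/28 = 31*(-117 + 97)/28 = (31/28)*(-20) = -155/7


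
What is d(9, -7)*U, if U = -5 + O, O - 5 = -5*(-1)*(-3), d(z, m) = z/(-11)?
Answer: 135/11 ≈ 12.273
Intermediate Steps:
d(z, m) = -z/11 (d(z, m) = z*(-1/11) = -z/11)
O = -10 (O = 5 - 5*(-1)*(-3) = 5 + 5*(-3) = 5 - 15 = -10)
U = -15 (U = -5 - 10 = -15)
d(9, -7)*U = -1/11*9*(-15) = -9/11*(-15) = 135/11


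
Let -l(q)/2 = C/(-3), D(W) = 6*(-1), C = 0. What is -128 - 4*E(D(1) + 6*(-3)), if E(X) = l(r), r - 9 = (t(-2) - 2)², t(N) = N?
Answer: -128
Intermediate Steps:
D(W) = -6
r = 25 (r = 9 + (-2 - 2)² = 9 + (-4)² = 9 + 16 = 25)
l(q) = 0 (l(q) = -0/(-3) = -0*(-1)/3 = -2*0 = 0)
E(X) = 0
-128 - 4*E(D(1) + 6*(-3)) = -128 - 4*0 = -128 + 0 = -128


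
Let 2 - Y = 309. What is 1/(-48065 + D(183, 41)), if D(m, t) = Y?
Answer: -1/48372 ≈ -2.0673e-5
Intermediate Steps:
Y = -307 (Y = 2 - 1*309 = 2 - 309 = -307)
D(m, t) = -307
1/(-48065 + D(183, 41)) = 1/(-48065 - 307) = 1/(-48372) = -1/48372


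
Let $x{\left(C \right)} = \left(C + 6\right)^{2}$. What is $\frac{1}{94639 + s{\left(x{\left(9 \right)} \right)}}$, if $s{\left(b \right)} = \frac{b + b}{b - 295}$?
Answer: $\frac{7}{662428} \approx 1.0567 \cdot 10^{-5}$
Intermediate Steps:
$x{\left(C \right)} = \left(6 + C\right)^{2}$
$s{\left(b \right)} = \frac{2 b}{-295 + b}$
$\frac{1}{94639 + s{\left(x{\left(9 \right)} \right)}} = \frac{1}{94639 + \frac{2 \left(6 + 9\right)^{2}}{-295 + \left(6 + 9\right)^{2}}} = \frac{1}{94639 + \frac{2 \cdot 15^{2}}{-295 + 15^{2}}} = \frac{1}{94639 + 2 \cdot 225 \frac{1}{-295 + 225}} = \frac{1}{94639 + 2 \cdot 225 \frac{1}{-70}} = \frac{1}{94639 + 2 \cdot 225 \left(- \frac{1}{70}\right)} = \frac{1}{94639 - \frac{45}{7}} = \frac{1}{\frac{662428}{7}} = \frac{7}{662428}$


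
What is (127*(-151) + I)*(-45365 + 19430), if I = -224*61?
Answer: 851731335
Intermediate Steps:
I = -13664
(127*(-151) + I)*(-45365 + 19430) = (127*(-151) - 13664)*(-45365 + 19430) = (-19177 - 13664)*(-25935) = -32841*(-25935) = 851731335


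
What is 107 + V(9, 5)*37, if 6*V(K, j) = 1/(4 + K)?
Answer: 8383/78 ≈ 107.47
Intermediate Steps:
V(K, j) = 1/(6*(4 + K))
107 + V(9, 5)*37 = 107 + (1/(6*(4 + 9)))*37 = 107 + ((⅙)/13)*37 = 107 + ((⅙)*(1/13))*37 = 107 + (1/78)*37 = 107 + 37/78 = 8383/78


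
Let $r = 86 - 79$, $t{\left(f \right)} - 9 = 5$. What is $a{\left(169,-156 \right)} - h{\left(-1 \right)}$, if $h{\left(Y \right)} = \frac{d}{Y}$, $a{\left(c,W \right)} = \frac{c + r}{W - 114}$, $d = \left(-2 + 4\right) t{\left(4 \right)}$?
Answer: $\frac{3692}{135} \approx 27.348$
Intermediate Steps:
$t{\left(f \right)} = 14$ ($t{\left(f \right)} = 9 + 5 = 14$)
$r = 7$
$d = 28$ ($d = \left(-2 + 4\right) 14 = 2 \cdot 14 = 28$)
$a{\left(c,W \right)} = \frac{7 + c}{-114 + W}$ ($a{\left(c,W \right)} = \frac{c + 7}{W - 114} = \frac{7 + c}{-114 + W}$)
$h{\left(Y \right)} = \frac{28}{Y}$
$a{\left(169,-156 \right)} - h{\left(-1 \right)} = \frac{7 + 169}{-114 - 156} - \frac{28}{-1} = \frac{1}{-270} \cdot 176 - 28 \left(-1\right) = \left(- \frac{1}{270}\right) 176 - -28 = - \frac{88}{135} + 28 = \frac{3692}{135}$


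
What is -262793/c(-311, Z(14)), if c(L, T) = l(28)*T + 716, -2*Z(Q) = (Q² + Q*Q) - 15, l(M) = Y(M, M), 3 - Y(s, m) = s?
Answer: -525586/10857 ≈ -48.410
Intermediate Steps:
Y(s, m) = 3 - s
l(M) = 3 - M
Z(Q) = 15/2 - Q² (Z(Q) = -((Q² + Q*Q) - 15)/2 = -((Q² + Q²) - 15)/2 = -(2*Q² - 15)/2 = -(-15 + 2*Q²)/2 = 15/2 - Q²)
c(L, T) = 716 - 25*T (c(L, T) = (3 - 1*28)*T + 716 = (3 - 28)*T + 716 = -25*T + 716 = 716 - 25*T)
-262793/c(-311, Z(14)) = -262793/(716 - 25*(15/2 - 1*14²)) = -262793/(716 - 25*(15/2 - 1*196)) = -262793/(716 - 25*(15/2 - 196)) = -262793/(716 - 25*(-377/2)) = -262793/(716 + 9425/2) = -262793/10857/2 = -262793*2/10857 = -525586/10857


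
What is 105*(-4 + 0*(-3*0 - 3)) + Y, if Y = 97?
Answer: -323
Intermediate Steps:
105*(-4 + 0*(-3*0 - 3)) + Y = 105*(-4 + 0*(-3*0 - 3)) + 97 = 105*(-4 + 0*(0 - 3)) + 97 = 105*(-4 + 0*(-3)) + 97 = 105*(-4 + 0) + 97 = 105*(-4) + 97 = -420 + 97 = -323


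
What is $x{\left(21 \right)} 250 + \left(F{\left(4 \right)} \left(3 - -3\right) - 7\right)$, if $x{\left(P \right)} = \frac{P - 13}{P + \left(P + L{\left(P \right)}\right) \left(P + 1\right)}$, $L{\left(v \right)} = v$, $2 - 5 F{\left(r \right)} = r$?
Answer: $- \frac{6883}{945} \approx -7.2836$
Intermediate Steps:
$F{\left(r \right)} = \frac{2}{5} - \frac{r}{5}$
$x{\left(P \right)} = \frac{-13 + P}{P + 2 P \left(1 + P\right)}$ ($x{\left(P \right)} = \frac{P - 13}{P + \left(P + P\right) \left(P + 1\right)} = \frac{-13 + P}{P + 2 P \left(1 + P\right)}$)
$x{\left(21 \right)} 250 + \left(F{\left(4 \right)} \left(3 - -3\right) - 7\right) = \frac{-13 + 21}{21 \left(3 + 2 \cdot 21\right)} 250 - \left(7 - \left(\frac{2}{5} - \frac{4}{5}\right) \left(3 - -3\right)\right) = \frac{1}{21} \frac{1}{3 + 42} \cdot 8 \cdot 250 - \left(7 - \left(\frac{2}{5} - \frac{4}{5}\right) \left(3 + 3\right)\right) = \frac{1}{21} \cdot \frac{1}{45} \cdot 8 \cdot 250 - \frac{47}{5} = \frac{8}{945} \cdot 250 - \frac{47}{5} = \frac{400}{189} - \frac{47}{5} = - \frac{6883}{945}$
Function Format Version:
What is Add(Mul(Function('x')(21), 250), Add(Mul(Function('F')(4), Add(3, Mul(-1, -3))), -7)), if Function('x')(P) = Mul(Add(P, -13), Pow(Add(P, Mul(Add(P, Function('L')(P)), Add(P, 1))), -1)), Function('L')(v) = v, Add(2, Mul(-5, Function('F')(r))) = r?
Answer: Rational(-6883, 945) ≈ -7.2836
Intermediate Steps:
Function('F')(r) = Add(Rational(2, 5), Mul(Rational(-1, 5), r))
Function('x')(P) = Mul(Pow(Add(P, Mul(2, P, Add(1, P))), -1), Add(-13, P)) (Function('x')(P) = Mul(Add(P, -13), Pow(Add(P, Mul(Add(P, P), Add(P, 1))), -1)) = Mul(Add(-13, P), Pow(Add(P, Mul(Mul(2, P), Add(1, P))), -1)) = Mul(Add(-13, P), Pow(Add(P, Mul(2, P, Add(1, P))), -1)) = Mul(Pow(Add(P, Mul(2, P, Add(1, P))), -1), Add(-13, P)))
Add(Mul(Function('x')(21), 250), Add(Mul(Function('F')(4), Add(3, Mul(-1, -3))), -7)) = Add(Mul(Mul(Pow(21, -1), Pow(Add(3, Mul(2, 21)), -1), Add(-13, 21)), 250), Add(Mul(Add(Rational(2, 5), Mul(Rational(-1, 5), 4)), Add(3, Mul(-1, -3))), -7)) = Add(Mul(Mul(Rational(1, 21), Pow(Add(3, 42), -1), 8), 250), Add(Mul(Add(Rational(2, 5), Rational(-4, 5)), Add(3, 3)), -7)) = Add(Mul(Mul(Rational(1, 21), Pow(45, -1), 8), 250), Add(Mul(Rational(-2, 5), 6), -7)) = Add(Mul(Mul(Rational(1, 21), Rational(1, 45), 8), 250), Add(Rational(-12, 5), -7)) = Add(Mul(Rational(8, 945), 250), Rational(-47, 5)) = Add(Rational(400, 189), Rational(-47, 5)) = Rational(-6883, 945)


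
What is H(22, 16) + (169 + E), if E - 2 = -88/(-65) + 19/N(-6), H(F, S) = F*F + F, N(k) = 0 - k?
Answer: 265793/390 ≈ 681.52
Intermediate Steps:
N(k) = -k
H(F, S) = F + F**2 (H(F, S) = F**2 + F = F + F**2)
E = 2543/390 (E = 2 + (-88/(-65) + 19/((-1*(-6)))) = 2 + (-88*(-1/65) + 19/6) = 2 + (88/65 + 19*(1/6)) = 2 + (88/65 + 19/6) = 2 + 1763/390 = 2543/390 ≈ 6.5205)
H(22, 16) + (169 + E) = 22*(1 + 22) + (169 + 2543/390) = 22*23 + 68453/390 = 506 + 68453/390 = 265793/390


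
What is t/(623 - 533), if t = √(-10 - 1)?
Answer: I*√11/90 ≈ 0.036851*I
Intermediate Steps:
t = I*√11 (t = √(-11) = I*√11 ≈ 3.3166*I)
t/(623 - 533) = (I*√11)/(623 - 533) = (I*√11)/90 = (I*√11)*(1/90) = I*√11/90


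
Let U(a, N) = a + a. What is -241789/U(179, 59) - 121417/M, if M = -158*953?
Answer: -9090917400/13476373 ≈ -674.58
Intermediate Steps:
M = -150574
U(a, N) = 2*a
-241789/U(179, 59) - 121417/M = -241789/(2*179) - 121417/(-150574) = -241789/358 - 121417*(-1/150574) = -241789*1/358 + 121417/150574 = -241789/358 + 121417/150574 = -9090917400/13476373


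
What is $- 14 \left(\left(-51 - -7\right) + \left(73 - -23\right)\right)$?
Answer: $-728$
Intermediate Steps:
$- 14 \left(\left(-51 - -7\right) + \left(73 - -23\right)\right) = - 14 \left(\left(-51 + 7\right) + \left(73 + 23\right)\right) = - 14 \left(-44 + 96\right) = \left(-14\right) 52 = -728$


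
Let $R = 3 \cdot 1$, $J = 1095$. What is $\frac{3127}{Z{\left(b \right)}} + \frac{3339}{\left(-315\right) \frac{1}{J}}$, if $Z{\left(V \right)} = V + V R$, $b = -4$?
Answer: $- \frac{188839}{16} \approx -11802.0$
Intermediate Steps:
$R = 3$
$Z{\left(V \right)} = 4 V$ ($Z{\left(V \right)} = V + V 3 = V + 3 V = 4 V$)
$\frac{3127}{Z{\left(b \right)}} + \frac{3339}{\left(-315\right) \frac{1}{J}} = \frac{3127}{4 \left(-4\right)} + \frac{3339}{\left(-315\right) \frac{1}{1095}} = \frac{3127}{-16} + \frac{3339}{\left(-315\right) \frac{1}{1095}} = 3127 \left(- \frac{1}{16}\right) + \frac{3339}{- \frac{21}{73}} = - \frac{3127}{16} + 3339 \left(- \frac{73}{21}\right) = - \frac{3127}{16} - 11607 = - \frac{188839}{16}$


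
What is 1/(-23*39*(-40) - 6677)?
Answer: 1/29203 ≈ 3.4243e-5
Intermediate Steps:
1/(-23*39*(-40) - 6677) = 1/(-897*(-40) - 6677) = 1/(35880 - 6677) = 1/29203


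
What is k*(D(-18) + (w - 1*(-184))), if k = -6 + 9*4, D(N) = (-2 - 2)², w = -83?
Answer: 3510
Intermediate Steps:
D(N) = 16 (D(N) = (-4)² = 16)
k = 30 (k = -6 + 36 = 30)
k*(D(-18) + (w - 1*(-184))) = 30*(16 + (-83 - 1*(-184))) = 30*(16 + (-83 + 184)) = 30*(16 + 101) = 30*117 = 3510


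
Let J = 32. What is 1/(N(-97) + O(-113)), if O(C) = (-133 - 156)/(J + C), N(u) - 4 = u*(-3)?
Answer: 81/24184 ≈ 0.0033493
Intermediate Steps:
N(u) = 4 - 3*u (N(u) = 4 + u*(-3) = 4 - 3*u)
O(C) = -289/(32 + C) (O(C) = (-133 - 156)/(32 + C) = -289/(32 + C))
1/(N(-97) + O(-113)) = 1/((4 - 3*(-97)) - 289/(32 - 113)) = 1/((4 + 291) - 289/(-81)) = 1/(295 - 289*(-1/81)) = 1/(295 + 289/81) = 1/(24184/81) = 81/24184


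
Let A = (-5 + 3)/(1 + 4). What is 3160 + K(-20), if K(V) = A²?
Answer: 79004/25 ≈ 3160.2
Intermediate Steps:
A = -⅖ (A = -2/5 = -2*⅕ = -⅖ ≈ -0.40000)
K(V) = 4/25 (K(V) = (-⅖)² = 4/25)
3160 + K(-20) = 3160 + 4/25 = 79004/25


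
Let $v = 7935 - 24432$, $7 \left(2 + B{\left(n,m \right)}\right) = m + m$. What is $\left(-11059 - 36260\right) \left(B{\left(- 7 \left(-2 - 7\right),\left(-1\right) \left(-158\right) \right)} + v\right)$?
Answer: $\frac{5450060463}{7} \approx 7.7858 \cdot 10^{8}$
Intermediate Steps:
$B{\left(n,m \right)} = -2 + \frac{2 m}{7}$ ($B{\left(n,m \right)} = -2 + \frac{m + m}{7} = -2 + \frac{2 m}{7}$)
$v = -16497$ ($v = 7935 - 24432 = -16497$)
$\left(-11059 - 36260\right) \left(B{\left(- 7 \left(-2 - 7\right),\left(-1\right) \left(-158\right) \right)} + v\right) = \left(-11059 - 36260\right) \left(\left(-2 + \frac{2 \left(\left(-1\right) \left(-158\right)\right)}{7}\right) - 16497\right) = \left(-11059 - 36260\right) \left(\left(-2 + \frac{2}{7} \cdot 158\right) - 16497\right) = - 47319 \left(\left(-2 + \frac{316}{7}\right) - 16497\right) = - 47319 \left(\frac{302}{7} - 16497\right) = \left(-47319\right) \left(- \frac{115177}{7}\right) = \frac{5450060463}{7}$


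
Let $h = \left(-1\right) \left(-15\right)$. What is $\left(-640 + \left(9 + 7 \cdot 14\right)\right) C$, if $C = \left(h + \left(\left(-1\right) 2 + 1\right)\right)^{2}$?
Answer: $-104468$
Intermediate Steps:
$h = 15$
$C = 196$ ($C = \left(15 + \left(\left(-1\right) 2 + 1\right)\right)^{2} = \left(15 + \left(-2 + 1\right)\right)^{2} = \left(15 - 1\right)^{2} = 14^{2} = 196$)
$\left(-640 + \left(9 + 7 \cdot 14\right)\right) C = \left(-640 + \left(9 + 7 \cdot 14\right)\right) 196 = \left(-640 + \left(9 + 98\right)\right) 196 = \left(-640 + 107\right) 196 = \left(-533\right) 196 = -104468$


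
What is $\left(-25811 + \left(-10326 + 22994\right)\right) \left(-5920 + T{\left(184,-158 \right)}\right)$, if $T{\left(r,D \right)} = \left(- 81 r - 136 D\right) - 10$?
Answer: $-8595522$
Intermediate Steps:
$T{\left(r,D \right)} = -10 - 136 D - 81 r$ ($T{\left(r,D \right)} = \left(- 136 D - 81 r\right) - 10 = -10 - 136 D - 81 r$)
$\left(-25811 + \left(-10326 + 22994\right)\right) \left(-5920 + T{\left(184,-158 \right)}\right) = \left(-25811 + \left(-10326 + 22994\right)\right) \left(-5920 - -6574\right) = \left(-25811 + 12668\right) \left(-5920 - -6574\right) = - 13143 \left(-5920 + 6574\right) = \left(-13143\right) 654 = -8595522$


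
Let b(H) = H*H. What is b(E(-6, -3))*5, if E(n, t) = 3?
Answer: 45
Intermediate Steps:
b(H) = H**2
b(E(-6, -3))*5 = 3**2*5 = 9*5 = 45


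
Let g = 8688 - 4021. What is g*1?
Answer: 4667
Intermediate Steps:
g = 4667
g*1 = 4667*1 = 4667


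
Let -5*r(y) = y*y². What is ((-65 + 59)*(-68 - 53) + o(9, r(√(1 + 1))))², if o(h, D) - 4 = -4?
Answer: 527076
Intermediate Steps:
r(y) = -y³/5 (r(y) = -y*y²/5 = -y³/5)
o(h, D) = 0 (o(h, D) = 4 - 4 = 0)
((-65 + 59)*(-68 - 53) + o(9, r(√(1 + 1))))² = ((-65 + 59)*(-68 - 53) + 0)² = (-6*(-121) + 0)² = (726 + 0)² = 726² = 527076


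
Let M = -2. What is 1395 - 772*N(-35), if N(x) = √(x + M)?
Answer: 1395 - 772*I*√37 ≈ 1395.0 - 4695.9*I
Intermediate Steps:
N(x) = √(-2 + x) (N(x) = √(x - 2) = √(-2 + x))
1395 - 772*N(-35) = 1395 - 772*√(-2 - 35) = 1395 - 772*I*√37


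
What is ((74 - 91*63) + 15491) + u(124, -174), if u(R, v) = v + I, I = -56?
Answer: 9602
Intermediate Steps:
u(R, v) = -56 + v (u(R, v) = v - 56 = -56 + v)
((74 - 91*63) + 15491) + u(124, -174) = ((74 - 91*63) + 15491) + (-56 - 174) = ((74 - 5733) + 15491) - 230 = (-5659 + 15491) - 230 = 9832 - 230 = 9602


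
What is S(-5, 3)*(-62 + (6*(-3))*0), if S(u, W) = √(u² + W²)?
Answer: -62*√34 ≈ -361.52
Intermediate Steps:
S(u, W) = √(W² + u²)
S(-5, 3)*(-62 + (6*(-3))*0) = √(3² + (-5)²)*(-62 + (6*(-3))*0) = √(9 + 25)*(-62 - 18*0) = √34*(-62 + 0) = √34*(-62) = -62*√34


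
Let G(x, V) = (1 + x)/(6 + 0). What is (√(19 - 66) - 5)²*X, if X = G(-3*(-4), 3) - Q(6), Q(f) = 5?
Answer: 187/3 + 85*I*√47/3 ≈ 62.333 + 194.24*I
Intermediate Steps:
G(x, V) = ⅙ + x/6 (G(x, V) = (1 + x)/6 = (1 + x)*(⅙) = ⅙ + x/6)
X = -17/6 (X = (⅙ + (-3*(-4))/6) - 1*5 = (⅙ + (⅙)*12) - 5 = (⅙ + 2) - 5 = 13/6 - 5 = -17/6 ≈ -2.8333)
(√(19 - 66) - 5)²*X = (√(19 - 66) - 5)²*(-17/6) = (√(-47) - 5)²*(-17/6) = (I*√47 - 5)²*(-17/6) = (-5 + I*√47)²*(-17/6) = -17*(-5 + I*√47)²/6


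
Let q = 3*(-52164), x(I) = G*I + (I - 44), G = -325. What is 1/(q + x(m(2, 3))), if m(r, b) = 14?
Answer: -1/161072 ≈ -6.2084e-6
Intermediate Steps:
x(I) = -44 - 324*I (x(I) = -325*I + (I - 44) = -325*I + (-44 + I) = -44 - 324*I)
q = -156492
1/(q + x(m(2, 3))) = 1/(-156492 + (-44 - 324*14)) = 1/(-156492 + (-44 - 4536)) = 1/(-156492 - 4580) = 1/(-161072) = -1/161072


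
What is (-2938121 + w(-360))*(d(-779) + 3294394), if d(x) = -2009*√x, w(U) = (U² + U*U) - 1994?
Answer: -8831990290510 + 5385958235*I*√779 ≈ -8.832e+12 + 1.5033e+11*I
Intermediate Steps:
w(U) = -1994 + 2*U² (w(U) = (U² + U²) - 1994 = 2*U² - 1994 = -1994 + 2*U²)
(-2938121 + w(-360))*(d(-779) + 3294394) = (-2938121 + (-1994 + 2*(-360)²))*(-2009*I*√779 + 3294394) = (-2938121 + (-1994 + 2*129600))*(-2009*I*√779 + 3294394) = (-2938121 + (-1994 + 259200))*(-2009*I*√779 + 3294394) = (-2938121 + 257206)*(3294394 - 2009*I*√779) = -2680915*(3294394 - 2009*I*√779) = -8831990290510 + 5385958235*I*√779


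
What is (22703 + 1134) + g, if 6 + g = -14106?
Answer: 9725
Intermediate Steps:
g = -14112 (g = -6 - 14106 = -14112)
(22703 + 1134) + g = (22703 + 1134) - 14112 = 23837 - 14112 = 9725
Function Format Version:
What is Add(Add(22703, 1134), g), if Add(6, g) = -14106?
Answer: 9725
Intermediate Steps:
g = -14112 (g = Add(-6, -14106) = -14112)
Add(Add(22703, 1134), g) = Add(Add(22703, 1134), -14112) = Add(23837, -14112) = 9725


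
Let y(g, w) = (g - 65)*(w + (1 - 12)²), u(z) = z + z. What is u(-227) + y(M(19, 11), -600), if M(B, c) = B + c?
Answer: 16311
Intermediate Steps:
u(z) = 2*z
y(g, w) = (-65 + g)*(121 + w) (y(g, w) = (-65 + g)*(w + (-11)²) = (-65 + g)*(w + 121) = (-65 + g)*(121 + w))
u(-227) + y(M(19, 11), -600) = 2*(-227) + (-7865 - 65*(-600) + 121*(19 + 11) + (19 + 11)*(-600)) = -454 + (-7865 + 39000 + 121*30 + 30*(-600)) = -454 + (-7865 + 39000 + 3630 - 18000) = -454 + 16765 = 16311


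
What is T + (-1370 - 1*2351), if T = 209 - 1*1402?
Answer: -4914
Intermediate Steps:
T = -1193 (T = 209 - 1402 = -1193)
T + (-1370 - 1*2351) = -1193 + (-1370 - 1*2351) = -1193 + (-1370 - 2351) = -1193 - 3721 = -4914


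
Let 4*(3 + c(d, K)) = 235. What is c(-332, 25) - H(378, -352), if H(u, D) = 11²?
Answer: -261/4 ≈ -65.250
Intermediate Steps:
c(d, K) = 223/4 (c(d, K) = -3 + (¼)*235 = -3 + 235/4 = 223/4)
H(u, D) = 121
c(-332, 25) - H(378, -352) = 223/4 - 1*121 = 223/4 - 121 = -261/4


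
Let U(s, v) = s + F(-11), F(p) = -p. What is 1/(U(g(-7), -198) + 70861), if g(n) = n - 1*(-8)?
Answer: 1/70873 ≈ 1.4110e-5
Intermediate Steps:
g(n) = 8 + n (g(n) = n + 8 = 8 + n)
U(s, v) = 11 + s (U(s, v) = s - 1*(-11) = s + 11 = 11 + s)
1/(U(g(-7), -198) + 70861) = 1/((11 + (8 - 7)) + 70861) = 1/((11 + 1) + 70861) = 1/(12 + 70861) = 1/70873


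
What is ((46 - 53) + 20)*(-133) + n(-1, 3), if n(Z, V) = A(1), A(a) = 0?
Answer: -1729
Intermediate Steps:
n(Z, V) = 0
((46 - 53) + 20)*(-133) + n(-1, 3) = ((46 - 53) + 20)*(-133) + 0 = (-7 + 20)*(-133) + 0 = 13*(-133) + 0 = -1729 + 0 = -1729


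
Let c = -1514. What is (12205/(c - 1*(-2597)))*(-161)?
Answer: -1965005/1083 ≈ -1814.4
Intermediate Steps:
(12205/(c - 1*(-2597)))*(-161) = (12205/(-1514 - 1*(-2597)))*(-161) = (12205/(-1514 + 2597))*(-161) = (12205/1083)*(-161) = -1965005/1083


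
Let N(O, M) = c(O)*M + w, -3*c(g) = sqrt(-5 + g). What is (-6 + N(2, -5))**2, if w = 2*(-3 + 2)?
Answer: 167/3 - 80*I*sqrt(3)/3 ≈ 55.667 - 46.188*I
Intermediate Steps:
w = -2 (w = 2*(-1) = -2)
c(g) = -sqrt(-5 + g)/3
N(O, M) = -2 - M*sqrt(-5 + O)/3 (N(O, M) = (-sqrt(-5 + O)/3)*M - 2 = -M*sqrt(-5 + O)/3 - 2 = -2 - M*sqrt(-5 + O)/3)
(-6 + N(2, -5))**2 = (-6 + (-2 - 1/3*(-5)*sqrt(-5 + 2)))**2 = (-6 + (-2 - 1/3*(-5)*sqrt(-3)))**2 = (-6 + (-2 - 1/3*(-5)*I*sqrt(3)))**2 = (-6 + (-2 + 5*I*sqrt(3)/3))**2 = (-8 + 5*I*sqrt(3)/3)**2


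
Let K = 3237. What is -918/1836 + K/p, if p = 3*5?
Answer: 2153/10 ≈ 215.30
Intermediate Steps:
p = 15
-918/1836 + K/p = -918/1836 + 3237/15 = -918*1/1836 + 3237*(1/15) = -½ + 1079/5 = 2153/10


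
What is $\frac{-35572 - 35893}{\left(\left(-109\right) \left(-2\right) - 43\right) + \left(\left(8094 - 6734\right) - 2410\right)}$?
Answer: $\frac{14293}{175} \approx 81.674$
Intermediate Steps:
$\frac{-35572 - 35893}{\left(\left(-109\right) \left(-2\right) - 43\right) + \left(\left(8094 - 6734\right) - 2410\right)} = - \frac{71465}{\left(218 - 43\right) + \left(1360 - 2410\right)} = - \frac{71465}{175 - 1050} = - \frac{71465}{-875} = \left(-71465\right) \left(- \frac{1}{875}\right) = \frac{14293}{175}$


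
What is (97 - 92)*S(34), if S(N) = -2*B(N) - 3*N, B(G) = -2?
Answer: -490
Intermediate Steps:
S(N) = 4 - 3*N (S(N) = -2*(-2) - 3*N = 4 - 3*N)
(97 - 92)*S(34) = (97 - 92)*(4 - 3*34) = 5*(4 - 102) = 5*(-98) = -490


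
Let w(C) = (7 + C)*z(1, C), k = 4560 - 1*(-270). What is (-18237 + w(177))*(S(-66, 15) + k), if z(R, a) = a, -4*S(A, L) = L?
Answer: 276659955/4 ≈ 6.9165e+7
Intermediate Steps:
k = 4830 (k = 4560 + 270 = 4830)
S(A, L) = -L/4
w(C) = C*(7 + C) (w(C) = (7 + C)*C = C*(7 + C))
(-18237 + w(177))*(S(-66, 15) + k) = (-18237 + 177*(7 + 177))*(-¼*15 + 4830) = (-18237 + 177*184)*(-15/4 + 4830) = (-18237 + 32568)*(19305/4) = 14331*(19305/4) = 276659955/4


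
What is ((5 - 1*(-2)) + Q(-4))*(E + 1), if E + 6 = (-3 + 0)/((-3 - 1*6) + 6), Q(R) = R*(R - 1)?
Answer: -108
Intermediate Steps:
Q(R) = R*(-1 + R)
E = -5 (E = -6 + (-3 + 0)/((-3 - 1*6) + 6) = -6 - 3/((-3 - 6) + 6) = -6 - 3/(-9 + 6) = -6 - 3/(-3) = -6 - 3*(-⅓) = -6 + 1 = -5)
((5 - 1*(-2)) + Q(-4))*(E + 1) = ((5 - 1*(-2)) - 4*(-1 - 4))*(-5 + 1) = ((5 + 2) - 4*(-5))*(-4) = (7 + 20)*(-4) = 27*(-4) = -108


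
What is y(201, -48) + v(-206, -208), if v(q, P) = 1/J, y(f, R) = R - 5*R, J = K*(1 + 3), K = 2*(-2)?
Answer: 3071/16 ≈ 191.94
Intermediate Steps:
K = -4
J = -16 (J = -4*(1 + 3) = -4*4 = -16)
y(f, R) = -4*R
v(q, P) = -1/16 (v(q, P) = 1/(-16) = -1/16)
y(201, -48) + v(-206, -208) = -4*(-48) - 1/16 = 192 - 1/16 = 3071/16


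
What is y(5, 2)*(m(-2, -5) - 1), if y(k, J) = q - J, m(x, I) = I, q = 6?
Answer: -24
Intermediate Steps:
y(k, J) = 6 - J
y(5, 2)*(m(-2, -5) - 1) = (6 - 1*2)*(-5 - 1) = (6 - 2)*(-6) = 4*(-6) = -24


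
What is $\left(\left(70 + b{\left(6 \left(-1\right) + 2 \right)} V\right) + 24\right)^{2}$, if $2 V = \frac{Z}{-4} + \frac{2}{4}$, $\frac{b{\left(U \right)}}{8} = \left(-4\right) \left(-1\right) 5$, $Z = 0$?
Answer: $17956$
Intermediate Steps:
$b{\left(U \right)} = 160$ ($b{\left(U \right)} = 8 \left(-4\right) \left(-1\right) 5 = 8 \cdot 4 \cdot 5 = 8 \cdot 20 = 160$)
$V = \frac{1}{4}$ ($V = \frac{\frac{0}{-4} + \frac{2}{4}}{2} = \frac{0 \left(- \frac{1}{4}\right) + 2 \cdot \frac{1}{4}}{2} = \frac{0 + \frac{1}{2}}{2} = \frac{1}{2} \cdot \frac{1}{2} = \frac{1}{4} \approx 0.25$)
$\left(\left(70 + b{\left(6 \left(-1\right) + 2 \right)} V\right) + 24\right)^{2} = \left(\left(70 + 160 \cdot \frac{1}{4}\right) + 24\right)^{2} = \left(\left(70 + 40\right) + 24\right)^{2} = \left(110 + 24\right)^{2} = 134^{2} = 17956$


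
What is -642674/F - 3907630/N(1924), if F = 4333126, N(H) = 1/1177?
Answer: -9964630979908467/2166563 ≈ -4.5993e+9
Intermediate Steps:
N(H) = 1/1177
-642674/F - 3907630/N(1924) = -642674/4333126 - 3907630/1/1177 = -642674*1/4333126 - 3907630*1177 = -321337/2166563 - 4599280510 = -9964630979908467/2166563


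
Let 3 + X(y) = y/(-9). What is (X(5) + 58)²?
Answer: 240100/81 ≈ 2964.2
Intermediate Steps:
X(y) = -3 - y/9 (X(y) = -3 + y/(-9) = -3 + y*(-⅑) = -3 - y/9)
(X(5) + 58)² = ((-3 - ⅑*5) + 58)² = ((-3 - 5/9) + 58)² = (-32/9 + 58)² = (490/9)² = 240100/81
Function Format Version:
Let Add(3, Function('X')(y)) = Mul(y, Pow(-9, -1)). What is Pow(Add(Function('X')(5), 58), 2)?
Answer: Rational(240100, 81) ≈ 2964.2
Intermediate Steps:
Function('X')(y) = Add(-3, Mul(Rational(-1, 9), y)) (Function('X')(y) = Add(-3, Mul(y, Pow(-9, -1))) = Add(-3, Mul(y, Rational(-1, 9))) = Add(-3, Mul(Rational(-1, 9), y)))
Pow(Add(Function('X')(5), 58), 2) = Pow(Add(Add(-3, Mul(Rational(-1, 9), 5)), 58), 2) = Pow(Add(Add(-3, Rational(-5, 9)), 58), 2) = Pow(Add(Rational(-32, 9), 58), 2) = Pow(Rational(490, 9), 2) = Rational(240100, 81)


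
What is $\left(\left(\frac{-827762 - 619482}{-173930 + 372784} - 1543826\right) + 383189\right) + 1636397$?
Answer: $\frac{47302665898}{99427} \approx 4.7575 \cdot 10^{5}$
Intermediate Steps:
$\left(\left(\frac{-827762 - 619482}{-173930 + 372784} - 1543826\right) + 383189\right) + 1636397 = \left(\left(\frac{-827762 - 619482}{198854} - 1543826\right) + 383189\right) + 1636397 = \left(\left(\left(-827762 - 619482\right) \frac{1}{198854} - 1543826\right) + 383189\right) + 1636397 = \left(\left(\left(-1447244\right) \frac{1}{198854} - 1543826\right) + 383189\right) + 1636397 = \left(\left(- \frac{723622}{99427} - 1543826\right) + 383189\right) + 1636397 = \left(- \frac{153498711324}{99427} + 383189\right) + 1636397 = - \frac{115399378621}{99427} + 1636397 = \frac{47302665898}{99427}$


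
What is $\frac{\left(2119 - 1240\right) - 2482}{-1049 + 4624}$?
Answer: $- \frac{1603}{3575} \approx -0.44839$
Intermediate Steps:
$\frac{\left(2119 - 1240\right) - 2482}{-1049 + 4624} = \frac{879 - 2482}{3575} = \left(-1603\right) \frac{1}{3575} = - \frac{1603}{3575}$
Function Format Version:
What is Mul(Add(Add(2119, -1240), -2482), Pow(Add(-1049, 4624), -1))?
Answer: Rational(-1603, 3575) ≈ -0.44839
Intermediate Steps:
Mul(Add(Add(2119, -1240), -2482), Pow(Add(-1049, 4624), -1)) = Mul(Add(879, -2482), Pow(3575, -1)) = Mul(-1603, Rational(1, 3575)) = Rational(-1603, 3575)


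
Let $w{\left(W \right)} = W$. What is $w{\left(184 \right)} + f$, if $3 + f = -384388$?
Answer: $-384207$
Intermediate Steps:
$f = -384391$ ($f = -3 - 384388 = -384391$)
$w{\left(184 \right)} + f = 184 - 384391 = -384207$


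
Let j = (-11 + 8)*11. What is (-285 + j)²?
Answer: 101124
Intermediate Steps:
j = -33 (j = -3*11 = -33)
(-285 + j)² = (-285 - 33)² = (-318)² = 101124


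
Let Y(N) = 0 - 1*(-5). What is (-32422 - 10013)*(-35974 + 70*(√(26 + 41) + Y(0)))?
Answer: 1511704440 - 2970450*√67 ≈ 1.4874e+9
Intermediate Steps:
Y(N) = 5 (Y(N) = 0 + 5 = 5)
(-32422 - 10013)*(-35974 + 70*(√(26 + 41) + Y(0))) = (-32422 - 10013)*(-35974 + 70*(√(26 + 41) + 5)) = -42435*(-35974 + 70*(√67 + 5)) = -42435*(-35974 + 70*(5 + √67)) = -42435*(-35974 + (350 + 70*√67)) = -42435*(-35624 + 70*√67) = 1511704440 - 2970450*√67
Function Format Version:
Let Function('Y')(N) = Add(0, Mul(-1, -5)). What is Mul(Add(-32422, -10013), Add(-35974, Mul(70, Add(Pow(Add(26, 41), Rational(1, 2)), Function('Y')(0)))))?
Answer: Add(1511704440, Mul(-2970450, Pow(67, Rational(1, 2)))) ≈ 1.4874e+9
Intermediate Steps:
Function('Y')(N) = 5 (Function('Y')(N) = Add(0, 5) = 5)
Mul(Add(-32422, -10013), Add(-35974, Mul(70, Add(Pow(Add(26, 41), Rational(1, 2)), Function('Y')(0))))) = Mul(Add(-32422, -10013), Add(-35974, Mul(70, Add(Pow(Add(26, 41), Rational(1, 2)), 5)))) = Mul(-42435, Add(-35974, Mul(70, Add(Pow(67, Rational(1, 2)), 5)))) = Mul(-42435, Add(-35974, Mul(70, Add(5, Pow(67, Rational(1, 2)))))) = Mul(-42435, Add(-35974, Add(350, Mul(70, Pow(67, Rational(1, 2)))))) = Mul(-42435, Add(-35624, Mul(70, Pow(67, Rational(1, 2))))) = Add(1511704440, Mul(-2970450, Pow(67, Rational(1, 2))))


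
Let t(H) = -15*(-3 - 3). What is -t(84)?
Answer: -90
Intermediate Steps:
t(H) = 90 (t(H) = -15*(-6) = 90)
-t(84) = -1*90 = -90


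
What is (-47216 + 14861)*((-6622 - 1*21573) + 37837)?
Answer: -311966910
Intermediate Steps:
(-47216 + 14861)*((-6622 - 1*21573) + 37837) = -32355*((-6622 - 21573) + 37837) = -32355*(-28195 + 37837) = -32355*9642 = -311966910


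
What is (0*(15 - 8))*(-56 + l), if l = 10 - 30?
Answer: 0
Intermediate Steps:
l = -20
(0*(15 - 8))*(-56 + l) = (0*(15 - 8))*(-56 - 20) = (0*7)*(-76) = 0*(-76) = 0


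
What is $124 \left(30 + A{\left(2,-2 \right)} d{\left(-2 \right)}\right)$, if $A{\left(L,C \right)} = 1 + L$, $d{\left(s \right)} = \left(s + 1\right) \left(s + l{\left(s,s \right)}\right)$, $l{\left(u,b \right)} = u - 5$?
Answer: $7068$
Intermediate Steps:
$l{\left(u,b \right)} = -5 + u$ ($l{\left(u,b \right)} = u - 5 = -5 + u$)
$d{\left(s \right)} = \left(1 + s\right) \left(-5 + 2 s\right)$ ($d{\left(s \right)} = \left(s + 1\right) \left(s + \left(-5 + s\right)\right) = \left(1 + s\right) \left(-5 + 2 s\right)$)
$124 \left(30 + A{\left(2,-2 \right)} d{\left(-2 \right)}\right) = 124 \left(30 + \left(1 + 2\right) \left(-5 - -6 + 2 \left(-2\right)^{2}\right)\right) = 124 \left(30 + 3 \left(-5 + 6 + 2 \cdot 4\right)\right) = 124 \left(30 + 3 \left(-5 + 6 + 8\right)\right) = 124 \left(30 + 3 \cdot 9\right) = 124 \left(30 + 27\right) = 124 \cdot 57 = 7068$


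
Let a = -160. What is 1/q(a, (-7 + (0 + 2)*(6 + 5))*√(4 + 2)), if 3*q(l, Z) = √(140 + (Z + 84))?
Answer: 3/√(224 + 15*√6) ≈ 0.18579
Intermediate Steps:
q(l, Z) = √(224 + Z)/3 (q(l, Z) = √(140 + (Z + 84))/3 = √(140 + (84 + Z))/3 = √(224 + Z)/3)
1/q(a, (-7 + (0 + 2)*(6 + 5))*√(4 + 2)) = 1/(√(224 + (-7 + (0 + 2)*(6 + 5))*√(4 + 2))/3) = 1/(√(224 + (-7 + 2*11)*√6)/3) = 1/(√(224 + (-7 + 22)*√6)/3) = 1/(√(224 + 15*√6)/3) = 3/√(224 + 15*√6)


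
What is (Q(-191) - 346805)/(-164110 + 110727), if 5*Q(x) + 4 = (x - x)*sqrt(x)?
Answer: 157639/24265 ≈ 6.4966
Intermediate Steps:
Q(x) = -4/5 (Q(x) = -4/5 + ((x - x)*sqrt(x))/5 = -4/5 + (0*sqrt(x))/5 = -4/5 + (1/5)*0 = -4/5 + 0 = -4/5)
(Q(-191) - 346805)/(-164110 + 110727) = (-4/5 - 346805)/(-164110 + 110727) = -1734029/5/(-53383) = -1734029/5*(-1/53383) = 157639/24265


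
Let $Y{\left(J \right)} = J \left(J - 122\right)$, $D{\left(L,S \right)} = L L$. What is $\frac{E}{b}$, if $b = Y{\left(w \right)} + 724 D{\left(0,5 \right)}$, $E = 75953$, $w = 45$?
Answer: $- \frac{75953}{3465} \approx -21.92$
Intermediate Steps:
$D{\left(L,S \right)} = L^{2}$
$Y{\left(J \right)} = J \left(-122 + J\right)$
$b = -3465$ ($b = 45 \left(-122 + 45\right) + 724 \cdot 0^{2} = 45 \left(-77\right) + 724 \cdot 0 = -3465 + 0 = -3465$)
$\frac{E}{b} = \frac{75953}{-3465} = 75953 \left(- \frac{1}{3465}\right) = - \frac{75953}{3465}$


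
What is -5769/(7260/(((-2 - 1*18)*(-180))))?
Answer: -346140/121 ≈ -2860.7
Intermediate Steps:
-5769/(7260/(((-2 - 1*18)*(-180)))) = -5769/(7260/(((-2 - 18)*(-180)))) = -5769/(7260/((-20*(-180)))) = -5769/(7260/3600) = -5769/(7260*(1/3600)) = -5769/121/60 = -5769*60/121 = -346140/121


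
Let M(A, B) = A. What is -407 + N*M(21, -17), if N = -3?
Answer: -470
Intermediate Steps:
-407 + N*M(21, -17) = -407 - 3*21 = -407 - 63 = -470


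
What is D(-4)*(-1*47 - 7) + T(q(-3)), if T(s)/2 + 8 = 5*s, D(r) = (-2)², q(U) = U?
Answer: -262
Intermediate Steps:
D(r) = 4
T(s) = -16 + 10*s (T(s) = -16 + 2*(5*s) = -16 + 10*s)
D(-4)*(-1*47 - 7) + T(q(-3)) = 4*(-1*47 - 7) + (-16 + 10*(-3)) = 4*(-47 - 7) + (-16 - 30) = 4*(-54) - 46 = -216 - 46 = -262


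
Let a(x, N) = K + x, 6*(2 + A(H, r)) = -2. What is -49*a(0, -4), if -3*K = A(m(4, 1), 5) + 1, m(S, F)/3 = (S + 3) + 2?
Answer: -196/9 ≈ -21.778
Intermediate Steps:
m(S, F) = 15 + 3*S (m(S, F) = 3*((S + 3) + 2) = 3*((3 + S) + 2) = 3*(5 + S) = 15 + 3*S)
A(H, r) = -7/3 (A(H, r) = -2 + (⅙)*(-2) = -2 - ⅓ = -7/3)
K = 4/9 (K = -(-7/3 + 1)/3 = -⅓*(-4/3) = 4/9 ≈ 0.44444)
a(x, N) = 4/9 + x
-49*a(0, -4) = -49*(4/9 + 0) = -49*4/9 = -196/9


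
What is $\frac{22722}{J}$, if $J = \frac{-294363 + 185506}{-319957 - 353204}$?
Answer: $\frac{2185080606}{15551} \approx 1.4051 \cdot 10^{5}$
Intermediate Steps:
$J = \frac{108857}{673161}$ ($J = - \frac{108857}{-673161} = \left(-108857\right) \left(- \frac{1}{673161}\right) = \frac{108857}{673161} \approx 0.16171$)
$\frac{22722}{J} = \frac{22722}{\frac{108857}{673161}} = 22722 \cdot \frac{673161}{108857} = \frac{2185080606}{15551}$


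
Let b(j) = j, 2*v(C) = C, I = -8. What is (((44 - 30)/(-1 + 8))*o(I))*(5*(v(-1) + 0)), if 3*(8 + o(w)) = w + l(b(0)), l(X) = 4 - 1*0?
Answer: 140/3 ≈ 46.667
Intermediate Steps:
v(C) = C/2
l(X) = 4 (l(X) = 4 + 0 = 4)
o(w) = -20/3 + w/3 (o(w) = -8 + (w + 4)/3 = -8 + (4 + w)/3 = -8 + (4/3 + w/3) = -20/3 + w/3)
(((44 - 30)/(-1 + 8))*o(I))*(5*(v(-1) + 0)) = (((44 - 30)/(-1 + 8))*(-20/3 + (⅓)*(-8)))*(5*((½)*(-1) + 0)) = ((14/7)*(-20/3 - 8/3))*(5*(-½ + 0)) = ((14*(⅐))*(-28/3))*(5*(-½)) = (2*(-28/3))*(-5/2) = -56/3*(-5/2) = 140/3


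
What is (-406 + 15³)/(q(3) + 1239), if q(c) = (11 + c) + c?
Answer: 2969/1256 ≈ 2.3639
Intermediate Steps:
q(c) = 11 + 2*c
(-406 + 15³)/(q(3) + 1239) = (-406 + 15³)/((11 + 2*3) + 1239) = (-406 + 3375)/((11 + 6) + 1239) = 2969/(17 + 1239) = 2969/1256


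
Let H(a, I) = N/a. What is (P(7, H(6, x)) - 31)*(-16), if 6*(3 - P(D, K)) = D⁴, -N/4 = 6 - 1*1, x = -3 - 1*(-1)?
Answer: 20552/3 ≈ 6850.7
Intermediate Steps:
x = -2 (x = -3 + 1 = -2)
N = -20 (N = -4*(6 - 1*1) = -4*(6 - 1) = -4*5 = -20)
H(a, I) = -20/a
P(D, K) = 3 - D⁴/6
(P(7, H(6, x)) - 31)*(-16) = ((3 - ⅙*7⁴) - 31)*(-16) = ((3 - ⅙*2401) - 31)*(-16) = ((3 - 2401/6) - 31)*(-16) = (-2383/6 - 31)*(-16) = -2569/6*(-16) = 20552/3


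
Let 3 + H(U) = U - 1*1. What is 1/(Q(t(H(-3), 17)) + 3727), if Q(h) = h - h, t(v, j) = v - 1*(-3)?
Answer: 1/3727 ≈ 0.00026831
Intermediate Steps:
H(U) = -4 + U (H(U) = -3 + (U - 1*1) = -3 + (U - 1) = -3 + (-1 + U) = -4 + U)
t(v, j) = 3 + v (t(v, j) = v + 3 = 3 + v)
Q(h) = 0
1/(Q(t(H(-3), 17)) + 3727) = 1/(0 + 3727) = 1/3727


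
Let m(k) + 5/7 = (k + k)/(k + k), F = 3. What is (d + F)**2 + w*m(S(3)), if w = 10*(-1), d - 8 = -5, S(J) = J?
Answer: 232/7 ≈ 33.143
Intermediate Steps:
m(k) = 2/7 (m(k) = -5/7 + (k + k)/(k + k) = -5/7 + (2*k)/((2*k)) = -5/7 + (2*k)*(1/(2*k)) = -5/7 + 1 = 2/7)
d = 3 (d = 8 - 5 = 3)
w = -10
(d + F)**2 + w*m(S(3)) = (3 + 3)**2 - 10*2/7 = 6**2 - 20/7 = 36 - 20/7 = 232/7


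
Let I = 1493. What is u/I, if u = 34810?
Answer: 34810/1493 ≈ 23.315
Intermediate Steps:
u/I = 34810/1493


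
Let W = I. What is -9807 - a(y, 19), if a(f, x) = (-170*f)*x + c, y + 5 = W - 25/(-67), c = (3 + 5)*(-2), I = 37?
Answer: 6349873/67 ≈ 94774.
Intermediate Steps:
W = 37
c = -16 (c = 8*(-2) = -16)
y = 2169/67 (y = -5 + (37 - 25/(-67)) = -5 + (37 - 25*(-1)/67) = -5 + (37 - 1*(-25/67)) = -5 + (37 + 25/67) = -5 + 2504/67 = 2169/67 ≈ 32.373)
a(f, x) = -16 - 170*f*x (a(f, x) = (-170*f)*x - 16 = -170*f*x - 16 = -16 - 170*f*x)
-9807 - a(y, 19) = -9807 - (-16 - 170*2169/67*19) = -9807 - (-16 - 7005870/67) = -9807 - 1*(-7006942/67) = -9807 + 7006942/67 = 6349873/67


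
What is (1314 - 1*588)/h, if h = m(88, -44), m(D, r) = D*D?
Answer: 3/32 ≈ 0.093750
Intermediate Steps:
m(D, r) = D²
h = 7744 (h = 88² = 7744)
(1314 - 1*588)/h = (1314 - 1*588)/7744 = (1314 - 588)*(1/7744) = 726*(1/7744) = 3/32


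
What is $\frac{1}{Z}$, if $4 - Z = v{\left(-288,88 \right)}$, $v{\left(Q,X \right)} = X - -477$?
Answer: $- \frac{1}{561} \approx -0.0017825$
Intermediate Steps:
$v{\left(Q,X \right)} = 477 + X$ ($v{\left(Q,X \right)} = X + 477 = 477 + X$)
$Z = -561$ ($Z = 4 - \left(477 + 88\right) = 4 - 565 = -561$)
$\frac{1}{Z} = \frac{1}{-561} = - \frac{1}{561}$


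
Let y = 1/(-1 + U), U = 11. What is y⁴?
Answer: 1/10000 ≈ 0.00010000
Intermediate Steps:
y = ⅒ (y = 1/(-1 + 11) = 1/10 = ⅒ ≈ 0.10000)
y⁴ = (⅒)⁴ = 1/10000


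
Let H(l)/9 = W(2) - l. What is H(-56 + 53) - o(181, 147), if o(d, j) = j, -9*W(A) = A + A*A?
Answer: -126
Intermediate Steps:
W(A) = -A/9 - A²/9 (W(A) = -(A + A*A)/9 = -(A + A²)/9 = -A/9 - A²/9)
H(l) = -6 - 9*l (H(l) = 9*(-⅑*2*(1 + 2) - l) = 9*(-⅑*2*3 - l) = 9*(-⅔ - l) = -6 - 9*l)
H(-56 + 53) - o(181, 147) = (-6 - 9*(-56 + 53)) - 1*147 = (-6 - 9*(-3)) - 147 = (-6 + 27) - 147 = 21 - 147 = -126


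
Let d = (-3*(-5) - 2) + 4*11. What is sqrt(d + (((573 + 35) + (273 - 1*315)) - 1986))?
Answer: I*sqrt(1363) ≈ 36.919*I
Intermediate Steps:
d = 57 (d = (15 - 2) + 44 = 13 + 44 = 57)
sqrt(d + (((573 + 35) + (273 - 1*315)) - 1986)) = sqrt(57 + (((573 + 35) + (273 - 1*315)) - 1986)) = sqrt(57 + ((608 + (273 - 315)) - 1986)) = sqrt(57 + ((608 - 42) - 1986)) = sqrt(57 + (566 - 1986)) = sqrt(57 - 1420) = sqrt(-1363) = I*sqrt(1363)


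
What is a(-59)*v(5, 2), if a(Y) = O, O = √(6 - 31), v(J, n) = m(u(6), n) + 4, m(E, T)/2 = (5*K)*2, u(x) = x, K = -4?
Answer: -380*I ≈ -380.0*I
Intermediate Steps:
m(E, T) = -80 (m(E, T) = 2*((5*(-4))*2) = 2*(-20*2) = 2*(-40) = -80)
v(J, n) = -76 (v(J, n) = -80 + 4 = -76)
O = 5*I (O = √(-25) = 5*I ≈ 5.0*I)
a(Y) = 5*I
a(-59)*v(5, 2) = (5*I)*(-76) = -380*I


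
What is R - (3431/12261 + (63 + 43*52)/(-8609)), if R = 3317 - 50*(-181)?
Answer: 1305396704843/105554949 ≈ 12367.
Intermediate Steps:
R = 12367 (R = 3317 + 9050 = 12367)
R - (3431/12261 + (63 + 43*52)/(-8609)) = 12367 - (3431/12261 + (63 + 43*52)/(-8609)) = 12367 - (3431*(1/12261) + (63 + 2236)*(-1/8609)) = 12367 - (3431/12261 + 2299*(-1/8609)) = 12367 - (3431/12261 - 2299/8609) = 12367 - 1*1349440/105554949 = 12367 - 1349440/105554949 = 1305396704843/105554949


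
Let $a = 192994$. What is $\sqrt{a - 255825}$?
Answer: $i \sqrt{62831} \approx 250.66 i$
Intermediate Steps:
$\sqrt{a - 255825} = \sqrt{192994 - 255825} = \sqrt{-62831} = i \sqrt{62831}$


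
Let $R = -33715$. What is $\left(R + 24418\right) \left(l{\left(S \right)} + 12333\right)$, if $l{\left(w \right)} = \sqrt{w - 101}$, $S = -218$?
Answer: $-114659901 - 9297 i \sqrt{319} \approx -1.1466 \cdot 10^{8} - 1.6605 \cdot 10^{5} i$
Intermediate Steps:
$l{\left(w \right)} = \sqrt{-101 + w}$
$\left(R + 24418\right) \left(l{\left(S \right)} + 12333\right) = \left(-33715 + 24418\right) \left(\sqrt{-101 - 218} + 12333\right) = - 9297 \left(\sqrt{-319} + 12333\right) = - 9297 \left(i \sqrt{319} + 12333\right) = - 9297 \left(12333 + i \sqrt{319}\right) = -114659901 - 9297 i \sqrt{319}$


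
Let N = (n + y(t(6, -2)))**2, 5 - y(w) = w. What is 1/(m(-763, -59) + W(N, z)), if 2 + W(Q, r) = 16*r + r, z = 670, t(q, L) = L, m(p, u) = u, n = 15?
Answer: 1/11329 ≈ 8.8269e-5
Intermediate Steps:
y(w) = 5 - w
N = 484 (N = (15 + (5 - 1*(-2)))**2 = (15 + (5 + 2))**2 = (15 + 7)**2 = 22**2 = 484)
W(Q, r) = -2 + 17*r (W(Q, r) = -2 + (16*r + r) = -2 + 17*r)
1/(m(-763, -59) + W(N, z)) = 1/(-59 + (-2 + 17*670)) = 1/(-59 + (-2 + 11390)) = 1/(-59 + 11388) = 1/11329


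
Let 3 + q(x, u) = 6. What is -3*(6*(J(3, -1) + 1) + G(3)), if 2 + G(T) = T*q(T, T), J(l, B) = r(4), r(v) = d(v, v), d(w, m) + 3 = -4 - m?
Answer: 159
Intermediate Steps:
q(x, u) = 3 (q(x, u) = -3 + 6 = 3)
d(w, m) = -7 - m (d(w, m) = -3 + (-4 - m) = -7 - m)
r(v) = -7 - v
J(l, B) = -11 (J(l, B) = -7 - 1*4 = -7 - 4 = -11)
G(T) = -2 + 3*T (G(T) = -2 + T*3 = -2 + 3*T)
-3*(6*(J(3, -1) + 1) + G(3)) = -3*(6*(-11 + 1) + (-2 + 3*3)) = -3*(6*(-10) + (-2 + 9)) = -3*(-60 + 7) = -3*(-53) = 159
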